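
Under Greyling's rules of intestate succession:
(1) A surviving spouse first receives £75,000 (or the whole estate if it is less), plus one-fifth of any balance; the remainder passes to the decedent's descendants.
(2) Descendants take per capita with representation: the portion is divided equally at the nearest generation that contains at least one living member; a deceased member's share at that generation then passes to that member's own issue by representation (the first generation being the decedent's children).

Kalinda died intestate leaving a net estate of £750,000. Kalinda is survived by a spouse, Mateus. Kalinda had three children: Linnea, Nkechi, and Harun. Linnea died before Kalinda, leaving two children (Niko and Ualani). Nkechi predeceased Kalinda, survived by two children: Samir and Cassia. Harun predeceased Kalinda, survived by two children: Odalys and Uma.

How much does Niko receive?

Niko receives £90,000.

Mateus first takes £75,000, leaving a balance of £675,000. Mateus then takes one-fifth of the balance (£135,000), for a total of £210,000. The remaining £540,000 passes to the descendants.
No child survives, so the initial division is made at the grandchildren's generation.
The descendants' portion (£540,000) is divided into 6 shares of £90,000: Niko, Ualani, Samir, Cassia, Odalys, and Uma each take £90,000.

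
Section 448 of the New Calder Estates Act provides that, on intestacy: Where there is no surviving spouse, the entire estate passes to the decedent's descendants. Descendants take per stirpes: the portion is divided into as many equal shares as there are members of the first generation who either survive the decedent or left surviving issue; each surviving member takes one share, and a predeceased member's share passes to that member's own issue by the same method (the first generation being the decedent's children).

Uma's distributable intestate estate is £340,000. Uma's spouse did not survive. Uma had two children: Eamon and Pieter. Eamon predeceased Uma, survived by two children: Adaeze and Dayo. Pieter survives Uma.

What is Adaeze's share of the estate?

The entire £340,000 passes to the descendants.
That amount (£340,000) is divided into 2 shares of £170,000: Pieter takes £170,000; Eamon's £170,000 share passes to Eamon's issue.
Eamon's share (£170,000) is divided into 2 shares of £85,000: Adaeze and Dayo each take £85,000.

Adaeze receives £85,000.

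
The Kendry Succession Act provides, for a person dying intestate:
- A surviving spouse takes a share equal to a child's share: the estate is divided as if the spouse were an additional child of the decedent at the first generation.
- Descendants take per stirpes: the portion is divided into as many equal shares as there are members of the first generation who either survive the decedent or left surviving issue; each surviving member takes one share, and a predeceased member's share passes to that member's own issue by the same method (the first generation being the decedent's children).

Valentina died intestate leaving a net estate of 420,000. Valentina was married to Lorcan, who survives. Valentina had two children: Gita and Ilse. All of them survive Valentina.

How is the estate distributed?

The spouse counts as an additional share at the children's level, so there are 3 primary shares of 140,000. Lorcan takes one such share (140,000).
The children's combined portion (280,000) is divided into 2 shares of 140,000: Gita and Ilse each take 140,000.

Lorcan: 140,000; Gita: 140,000; Ilse: 140,000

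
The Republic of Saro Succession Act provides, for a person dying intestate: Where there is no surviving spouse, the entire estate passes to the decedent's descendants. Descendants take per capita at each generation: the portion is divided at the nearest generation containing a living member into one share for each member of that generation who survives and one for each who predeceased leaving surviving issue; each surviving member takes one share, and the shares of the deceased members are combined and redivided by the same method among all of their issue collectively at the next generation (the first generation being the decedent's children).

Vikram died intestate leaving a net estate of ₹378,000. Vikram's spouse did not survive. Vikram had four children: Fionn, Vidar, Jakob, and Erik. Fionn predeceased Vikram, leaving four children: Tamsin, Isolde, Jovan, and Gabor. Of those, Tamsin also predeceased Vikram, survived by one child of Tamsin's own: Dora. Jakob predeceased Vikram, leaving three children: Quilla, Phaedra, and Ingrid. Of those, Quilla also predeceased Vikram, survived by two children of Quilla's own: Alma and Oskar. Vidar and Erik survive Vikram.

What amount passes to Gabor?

Gabor receives ₹27,000.

The entire ₹378,000 passes to the descendants.
That amount (₹378,000) is divided at the children's generation into 4 shares of ₹94,500. Vidar and Erik each take ₹94,500. The 2 shares of the deceased (Fionn and Jakob) are combined into a pool of ₹189,000.
That pool (₹189,000) is divided at the grandchildren's generation into 7 shares of ₹27,000. Isolde, Jovan, Gabor, Phaedra, and Ingrid each take ₹27,000. The 2 shares of the deceased (Tamsin and Quilla) are combined into a pool of ₹54,000.
That pool (₹54,000) is divided at the great-grandchildren's generation equally among Dora, Alma, and Oskar: ₹18,000 each.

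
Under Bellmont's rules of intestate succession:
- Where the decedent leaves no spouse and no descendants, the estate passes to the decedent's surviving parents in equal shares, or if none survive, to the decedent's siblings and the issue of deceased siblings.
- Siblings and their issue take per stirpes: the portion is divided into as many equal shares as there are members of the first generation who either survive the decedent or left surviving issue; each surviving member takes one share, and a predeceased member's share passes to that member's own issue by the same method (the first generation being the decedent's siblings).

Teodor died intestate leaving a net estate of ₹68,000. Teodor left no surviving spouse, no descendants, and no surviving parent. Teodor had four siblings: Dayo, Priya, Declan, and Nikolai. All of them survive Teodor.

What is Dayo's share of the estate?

The entire ₹68,000 passes to the siblings and their issue.
That amount (₹68,000) is divided into 4 shares of ₹17,000: Dayo, Priya, Declan, and Nikolai each take ₹17,000.

Dayo receives ₹17,000.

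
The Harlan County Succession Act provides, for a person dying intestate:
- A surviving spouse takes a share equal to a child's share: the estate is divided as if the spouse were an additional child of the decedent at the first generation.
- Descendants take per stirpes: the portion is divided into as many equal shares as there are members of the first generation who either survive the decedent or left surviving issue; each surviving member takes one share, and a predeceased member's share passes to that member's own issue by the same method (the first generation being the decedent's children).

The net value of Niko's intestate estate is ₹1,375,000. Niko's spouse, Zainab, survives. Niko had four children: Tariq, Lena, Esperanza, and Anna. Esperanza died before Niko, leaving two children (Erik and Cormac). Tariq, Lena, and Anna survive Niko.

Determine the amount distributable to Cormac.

Cormac receives ₹137,500.

The spouse counts as an additional share at the children's level, so there are 5 primary shares of ₹275,000. Zainab takes one such share (₹275,000).
The children's combined portion (₹1,100,000) is divided into 4 shares of ₹275,000: Tariq, Lena, and Anna each take ₹275,000; Esperanza's ₹275,000 share passes to Esperanza's issue.
Esperanza's share (₹275,000) is divided into 2 shares of ₹137,500: Erik and Cormac each take ₹137,500.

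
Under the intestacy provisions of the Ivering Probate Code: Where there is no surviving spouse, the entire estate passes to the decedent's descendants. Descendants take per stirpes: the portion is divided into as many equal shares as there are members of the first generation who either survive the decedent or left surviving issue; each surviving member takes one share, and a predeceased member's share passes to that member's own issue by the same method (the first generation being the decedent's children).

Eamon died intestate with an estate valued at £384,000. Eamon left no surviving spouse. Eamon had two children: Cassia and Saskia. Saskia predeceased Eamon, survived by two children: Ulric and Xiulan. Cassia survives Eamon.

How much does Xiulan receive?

Xiulan receives £96,000.

The entire £384,000 passes to the descendants.
That amount (£384,000) is divided into 2 shares of £192,000: Cassia takes £192,000; Saskia's £192,000 share passes to Saskia's issue.
Saskia's share (£192,000) is divided into 2 shares of £96,000: Ulric and Xiulan each take £96,000.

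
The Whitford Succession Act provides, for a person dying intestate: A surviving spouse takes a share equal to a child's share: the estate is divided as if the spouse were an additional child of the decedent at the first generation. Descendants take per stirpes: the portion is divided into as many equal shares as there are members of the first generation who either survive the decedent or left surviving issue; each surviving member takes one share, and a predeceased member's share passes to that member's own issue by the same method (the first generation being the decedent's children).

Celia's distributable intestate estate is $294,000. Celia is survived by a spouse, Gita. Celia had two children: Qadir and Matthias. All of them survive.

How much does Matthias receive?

The spouse counts as an additional share at the children's level, so there are 3 primary shares of $98,000. Gita takes one such share ($98,000).
The children's combined portion ($196,000) is divided into 2 shares of $98,000: Qadir and Matthias each take $98,000.

Matthias receives $98,000.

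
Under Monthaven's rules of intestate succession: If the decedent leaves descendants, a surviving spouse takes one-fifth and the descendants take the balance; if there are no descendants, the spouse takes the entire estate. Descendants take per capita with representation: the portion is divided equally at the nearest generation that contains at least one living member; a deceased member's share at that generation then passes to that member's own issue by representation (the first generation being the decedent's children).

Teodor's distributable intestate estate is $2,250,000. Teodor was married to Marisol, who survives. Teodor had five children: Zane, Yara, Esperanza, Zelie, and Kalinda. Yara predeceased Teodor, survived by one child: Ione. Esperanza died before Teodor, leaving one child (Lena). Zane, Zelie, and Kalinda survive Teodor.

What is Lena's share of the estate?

Marisol takes one-fifth of $2,250,000 = $450,000. The remaining $1,800,000 passes to the descendants.
The descendants' portion ($1,800,000) is divided into 5 shares of $360,000: Zane, Zelie, and Kalinda each take $360,000; Yara's $360,000 share passes to Yara's issue; Esperanza's $360,000 share passes to Esperanza's issue.
Yara's share ($360,000) passes entirely to Ione.
Esperanza's share ($360,000) passes entirely to Lena.

Lena receives $360,000.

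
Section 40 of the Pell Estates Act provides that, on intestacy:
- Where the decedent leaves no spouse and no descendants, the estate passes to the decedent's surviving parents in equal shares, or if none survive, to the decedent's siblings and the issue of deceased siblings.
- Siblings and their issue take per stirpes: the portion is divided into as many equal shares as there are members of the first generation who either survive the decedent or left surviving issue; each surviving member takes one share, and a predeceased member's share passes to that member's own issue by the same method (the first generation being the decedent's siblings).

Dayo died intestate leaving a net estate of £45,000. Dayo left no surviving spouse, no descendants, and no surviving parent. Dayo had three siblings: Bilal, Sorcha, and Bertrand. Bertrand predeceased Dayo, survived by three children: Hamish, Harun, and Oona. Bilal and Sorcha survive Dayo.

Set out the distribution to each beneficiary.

Bilal: £15,000; Sorcha: £15,000; Hamish: £5,000; Harun: £5,000; Oona: £5,000

The entire £45,000 passes to the siblings and their issue.
That amount (£45,000) is divided into 3 shares of £15,000: Bilal and Sorcha each take £15,000; Bertrand's £15,000 share passes to Bertrand's issue.
Bertrand's share (£15,000) is divided into 3 shares of £5,000: Hamish, Harun, and Oona each take £5,000.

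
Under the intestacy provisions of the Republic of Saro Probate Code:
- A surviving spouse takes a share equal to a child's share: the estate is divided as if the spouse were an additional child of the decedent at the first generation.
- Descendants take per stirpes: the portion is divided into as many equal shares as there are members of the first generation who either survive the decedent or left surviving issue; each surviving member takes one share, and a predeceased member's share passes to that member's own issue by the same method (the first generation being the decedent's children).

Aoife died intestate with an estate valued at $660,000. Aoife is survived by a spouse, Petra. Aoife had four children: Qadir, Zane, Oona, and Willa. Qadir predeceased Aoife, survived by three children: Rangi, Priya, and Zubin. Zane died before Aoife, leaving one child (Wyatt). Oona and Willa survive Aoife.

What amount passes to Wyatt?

The spouse counts as an additional share at the children's level, so there are 5 primary shares of $132,000. Petra takes one such share ($132,000).
The children's combined portion ($528,000) is divided into 4 shares of $132,000: Oona and Willa each take $132,000; Qadir's $132,000 share passes to Qadir's issue; Zane's $132,000 share passes to Zane's issue.
Qadir's share ($132,000) is divided into 3 shares of $44,000: Rangi, Priya, and Zubin each take $44,000.
Zane's share ($132,000) passes entirely to Wyatt.

Wyatt receives $132,000.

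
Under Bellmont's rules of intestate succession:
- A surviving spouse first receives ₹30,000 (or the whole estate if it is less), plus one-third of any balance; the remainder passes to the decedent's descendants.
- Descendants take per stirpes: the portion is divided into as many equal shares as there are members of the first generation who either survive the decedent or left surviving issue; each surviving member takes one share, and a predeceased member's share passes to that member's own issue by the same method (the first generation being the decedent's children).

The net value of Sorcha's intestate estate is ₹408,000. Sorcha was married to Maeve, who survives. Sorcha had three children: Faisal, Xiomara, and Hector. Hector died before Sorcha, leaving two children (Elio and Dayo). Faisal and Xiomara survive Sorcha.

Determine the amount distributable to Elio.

Elio receives ₹42,000.

Maeve first takes ₹30,000, leaving a balance of ₹378,000. Maeve then takes one-third of the balance (₹126,000), for a total of ₹156,000. The remaining ₹252,000 passes to the descendants.
The descendants' portion (₹252,000) is divided into 3 shares of ₹84,000: Faisal and Xiomara each take ₹84,000; Hector's ₹84,000 share passes to Hector's issue.
Hector's share (₹84,000) is divided into 2 shares of ₹42,000: Elio and Dayo each take ₹42,000.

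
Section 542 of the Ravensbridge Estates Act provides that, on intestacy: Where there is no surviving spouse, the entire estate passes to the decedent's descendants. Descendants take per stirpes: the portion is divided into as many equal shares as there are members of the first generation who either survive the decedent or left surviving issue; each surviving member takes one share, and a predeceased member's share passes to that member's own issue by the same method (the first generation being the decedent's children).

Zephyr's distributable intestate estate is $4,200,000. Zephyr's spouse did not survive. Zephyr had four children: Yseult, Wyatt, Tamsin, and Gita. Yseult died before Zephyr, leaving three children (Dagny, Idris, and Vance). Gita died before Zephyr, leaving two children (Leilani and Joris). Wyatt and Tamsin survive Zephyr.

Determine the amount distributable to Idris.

Idris receives $350,000.

The entire $4,200,000 passes to the descendants.
That amount ($4,200,000) is divided into 4 shares of $1,050,000: Wyatt and Tamsin each take $1,050,000; Yseult's $1,050,000 share passes to Yseult's issue; Gita's $1,050,000 share passes to Gita's issue.
Yseult's share ($1,050,000) is divided into 3 shares of $350,000: Dagny, Idris, and Vance each take $350,000.
Gita's share ($1,050,000) is divided into 2 shares of $525,000: Leilani and Joris each take $525,000.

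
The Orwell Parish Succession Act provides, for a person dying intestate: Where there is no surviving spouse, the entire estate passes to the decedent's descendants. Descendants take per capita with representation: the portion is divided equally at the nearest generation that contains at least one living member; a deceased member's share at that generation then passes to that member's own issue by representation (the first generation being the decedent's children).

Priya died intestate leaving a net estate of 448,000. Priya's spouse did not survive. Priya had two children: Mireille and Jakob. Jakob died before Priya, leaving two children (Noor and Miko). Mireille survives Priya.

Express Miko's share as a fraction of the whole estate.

The entire 448,000 passes to the descendants.
That amount (448,000) is divided into 2 shares of 224,000: Mireille takes 224,000; Jakob's 224,000 share passes to Jakob's issue.
Jakob's share (224,000) is divided into 2 shares of 112,000: Noor and Miko each take 112,000.

Miko receives 1/4 of the estate.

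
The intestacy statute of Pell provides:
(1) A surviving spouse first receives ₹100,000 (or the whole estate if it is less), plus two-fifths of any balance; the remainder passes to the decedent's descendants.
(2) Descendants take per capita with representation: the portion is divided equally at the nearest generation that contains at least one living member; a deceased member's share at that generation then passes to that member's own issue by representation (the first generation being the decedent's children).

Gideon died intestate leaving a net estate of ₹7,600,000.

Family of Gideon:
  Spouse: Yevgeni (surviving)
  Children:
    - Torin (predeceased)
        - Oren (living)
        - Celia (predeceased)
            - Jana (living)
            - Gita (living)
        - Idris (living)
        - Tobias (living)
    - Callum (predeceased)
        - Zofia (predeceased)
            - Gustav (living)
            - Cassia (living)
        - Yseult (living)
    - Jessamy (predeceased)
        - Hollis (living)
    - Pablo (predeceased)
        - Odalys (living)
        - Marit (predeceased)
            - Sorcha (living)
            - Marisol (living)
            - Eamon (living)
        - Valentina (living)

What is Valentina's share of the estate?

Valentina receives ₹450,000.

Yevgeni first takes ₹100,000, leaving a balance of ₹7,500,000. Yevgeni then takes two-fifths of the balance (₹3,000,000), for a total of ₹3,100,000. The remaining ₹4,500,000 passes to the descendants.
No child survives, so the initial division is made at the grandchildren's generation.
The descendants' portion (₹4,500,000) is divided into 10 shares of ₹450,000: Oren, Idris, Tobias, Yseult, Hollis, Odalys, and Valentina each take ₹450,000; Celia's ₹450,000 share passes to Celia's issue; Zofia's ₹450,000 share passes to Zofia's issue; Marit's ₹450,000 share passes to Marit's issue.
Celia's share (₹450,000) is divided into 2 shares of ₹225,000: Jana and Gita each take ₹225,000.
Zofia's share (₹450,000) is divided into 2 shares of ₹225,000: Gustav and Cassia each take ₹225,000.
Marit's share (₹450,000) is divided into 3 shares of ₹150,000: Sorcha, Marisol, and Eamon each take ₹150,000.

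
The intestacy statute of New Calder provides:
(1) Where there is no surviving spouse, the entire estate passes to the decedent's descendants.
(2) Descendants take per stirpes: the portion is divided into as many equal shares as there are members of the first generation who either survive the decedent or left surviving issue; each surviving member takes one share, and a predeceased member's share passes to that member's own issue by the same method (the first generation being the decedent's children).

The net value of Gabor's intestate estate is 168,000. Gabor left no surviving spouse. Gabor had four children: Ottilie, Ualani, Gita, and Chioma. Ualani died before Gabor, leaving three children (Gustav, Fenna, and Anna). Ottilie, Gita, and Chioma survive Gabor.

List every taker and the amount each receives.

The entire 168,000 passes to the descendants.
That amount (168,000) is divided into 4 shares of 42,000: Ottilie, Gita, and Chioma each take 42,000; Ualani's 42,000 share passes to Ualani's issue.
Ualani's share (42,000) is divided into 3 shares of 14,000: Gustav, Fenna, and Anna each take 14,000.

Ottilie: 42,000; Gustav: 14,000; Fenna: 14,000; Anna: 14,000; Gita: 42,000; Chioma: 42,000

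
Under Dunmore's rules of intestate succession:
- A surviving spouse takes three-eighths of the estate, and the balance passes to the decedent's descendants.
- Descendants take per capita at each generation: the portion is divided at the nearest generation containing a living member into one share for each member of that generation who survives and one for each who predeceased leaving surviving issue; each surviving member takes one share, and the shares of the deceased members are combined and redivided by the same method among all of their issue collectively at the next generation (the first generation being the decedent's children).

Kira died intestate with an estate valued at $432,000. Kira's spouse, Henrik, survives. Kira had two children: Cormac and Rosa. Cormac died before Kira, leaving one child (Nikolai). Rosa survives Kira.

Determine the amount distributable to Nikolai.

Henrik takes three-eighths of $432,000 = $162,000. The remaining $270,000 passes to the descendants.
The descendants' portion ($270,000) is divided at the children's generation into 2 shares of $135,000. Rosa takes $135,000. The remaining share for the deceased Cormac ($135,000) is carried to the next generation.
That pool ($135,000) passes entirely to Nikolai, the sole taker at the grandchildren's generation.

Nikolai receives $135,000.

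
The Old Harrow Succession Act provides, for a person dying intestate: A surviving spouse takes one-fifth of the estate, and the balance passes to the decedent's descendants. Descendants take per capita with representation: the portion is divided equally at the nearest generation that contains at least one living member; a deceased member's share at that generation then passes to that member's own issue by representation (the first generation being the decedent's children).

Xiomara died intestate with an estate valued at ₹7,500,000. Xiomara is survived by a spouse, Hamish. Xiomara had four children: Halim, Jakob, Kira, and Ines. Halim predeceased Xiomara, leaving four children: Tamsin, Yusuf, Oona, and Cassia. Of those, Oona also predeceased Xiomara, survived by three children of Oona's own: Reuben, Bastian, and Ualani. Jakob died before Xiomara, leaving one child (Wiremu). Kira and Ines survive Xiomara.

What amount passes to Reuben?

Hamish takes one-fifth of ₹7,500,000 = ₹1,500,000. The remaining ₹6,000,000 passes to the descendants.
The descendants' portion (₹6,000,000) is divided into 4 shares of ₹1,500,000: Kira and Ines each take ₹1,500,000; Halim's ₹1,500,000 share passes to Halim's issue; Jakob's ₹1,500,000 share passes to Jakob's issue.
Halim's share (₹1,500,000) is divided into 4 shares of ₹375,000: Tamsin, Yusuf, and Cassia each take ₹375,000; Oona's ₹375,000 share passes to Oona's issue.
Oona's share (₹375,000) is divided into 3 shares of ₹125,000: Reuben, Bastian, and Ualani each take ₹125,000.
Jakob's share (₹1,500,000) passes entirely to Wiremu.

Reuben receives ₹125,000.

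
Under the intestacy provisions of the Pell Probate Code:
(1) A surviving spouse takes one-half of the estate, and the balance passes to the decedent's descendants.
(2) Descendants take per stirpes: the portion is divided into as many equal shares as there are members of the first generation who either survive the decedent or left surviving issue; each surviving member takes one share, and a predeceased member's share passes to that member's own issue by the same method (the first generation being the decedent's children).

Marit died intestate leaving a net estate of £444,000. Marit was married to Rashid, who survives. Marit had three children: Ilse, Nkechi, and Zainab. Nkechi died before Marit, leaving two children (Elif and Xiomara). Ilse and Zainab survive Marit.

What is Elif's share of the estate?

Elif receives £37,000.

Rashid takes one-half of £444,000 = £222,000. The remaining £222,000 passes to the descendants.
The descendants' portion (£222,000) is divided into 3 shares of £74,000: Ilse and Zainab each take £74,000; Nkechi's £74,000 share passes to Nkechi's issue.
Nkechi's share (£74,000) is divided into 2 shares of £37,000: Elif and Xiomara each take £37,000.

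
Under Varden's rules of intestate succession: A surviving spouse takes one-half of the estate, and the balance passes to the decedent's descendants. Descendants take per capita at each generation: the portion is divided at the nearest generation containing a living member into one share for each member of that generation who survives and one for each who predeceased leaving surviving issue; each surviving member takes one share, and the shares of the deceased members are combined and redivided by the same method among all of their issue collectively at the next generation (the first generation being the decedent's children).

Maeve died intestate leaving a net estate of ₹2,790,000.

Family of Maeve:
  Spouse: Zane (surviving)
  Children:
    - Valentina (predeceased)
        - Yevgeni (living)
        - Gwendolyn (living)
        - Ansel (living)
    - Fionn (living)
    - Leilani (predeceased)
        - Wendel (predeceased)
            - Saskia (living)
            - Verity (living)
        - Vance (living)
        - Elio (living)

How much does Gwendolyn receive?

Gwendolyn receives ₹155,000.

Zane takes one-half of ₹2,790,000 = ₹1,395,000. The remaining ₹1,395,000 passes to the descendants.
The descendants' portion (₹1,395,000) is divided at the children's generation into 3 shares of ₹465,000. Fionn takes ₹465,000. The 2 shares of the deceased (Valentina and Leilani) are combined into a pool of ₹930,000.
That pool (₹930,000) is divided at the grandchildren's generation into 6 shares of ₹155,000. Yevgeni, Gwendolyn, Ansel, Vance, and Elio each take ₹155,000. The remaining share for the deceased Wendel (₹155,000) is carried to the next generation.
That pool (₹155,000) is divided at the great-grandchildren's generation equally among Saskia and Verity: ₹77,500 each.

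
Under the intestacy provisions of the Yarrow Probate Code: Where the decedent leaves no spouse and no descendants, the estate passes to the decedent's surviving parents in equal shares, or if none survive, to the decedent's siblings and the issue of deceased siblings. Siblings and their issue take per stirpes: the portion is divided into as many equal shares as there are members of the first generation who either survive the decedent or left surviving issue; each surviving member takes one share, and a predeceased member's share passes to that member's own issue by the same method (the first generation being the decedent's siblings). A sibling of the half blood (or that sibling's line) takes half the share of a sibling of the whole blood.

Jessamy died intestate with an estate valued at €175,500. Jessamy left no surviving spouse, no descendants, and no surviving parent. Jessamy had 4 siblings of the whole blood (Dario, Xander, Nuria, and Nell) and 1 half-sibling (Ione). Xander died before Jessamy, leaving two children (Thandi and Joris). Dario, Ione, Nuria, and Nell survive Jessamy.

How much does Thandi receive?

The entire €175,500 passes to the siblings and their issue.
Counting each half-blood sibling's line as half a unit, there are 9/2 units in €175,500, so one unit is €39,000. Whole-blood lines (Dario, Xander, Nuria, and Nell) take €39,000 each; half-blood lines (Ione) take €19,500 each.
Xander's share (€39,000) is divided into 2 shares of €19,500: Thandi and Joris each take €19,500.

Thandi receives €19,500.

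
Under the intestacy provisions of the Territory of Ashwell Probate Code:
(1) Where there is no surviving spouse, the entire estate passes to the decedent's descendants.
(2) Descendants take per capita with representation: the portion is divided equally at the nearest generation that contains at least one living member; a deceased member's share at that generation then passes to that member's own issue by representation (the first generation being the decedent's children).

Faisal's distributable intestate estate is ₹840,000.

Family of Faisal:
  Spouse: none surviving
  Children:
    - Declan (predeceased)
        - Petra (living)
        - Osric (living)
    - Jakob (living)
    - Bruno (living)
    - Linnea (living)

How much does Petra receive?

Petra receives ₹105,000.

The entire ₹840,000 passes to the descendants.
That amount (₹840,000) is divided into 4 shares of ₹210,000: Jakob, Bruno, and Linnea each take ₹210,000; Declan's ₹210,000 share passes to Declan's issue.
Declan's share (₹210,000) is divided into 2 shares of ₹105,000: Petra and Osric each take ₹105,000.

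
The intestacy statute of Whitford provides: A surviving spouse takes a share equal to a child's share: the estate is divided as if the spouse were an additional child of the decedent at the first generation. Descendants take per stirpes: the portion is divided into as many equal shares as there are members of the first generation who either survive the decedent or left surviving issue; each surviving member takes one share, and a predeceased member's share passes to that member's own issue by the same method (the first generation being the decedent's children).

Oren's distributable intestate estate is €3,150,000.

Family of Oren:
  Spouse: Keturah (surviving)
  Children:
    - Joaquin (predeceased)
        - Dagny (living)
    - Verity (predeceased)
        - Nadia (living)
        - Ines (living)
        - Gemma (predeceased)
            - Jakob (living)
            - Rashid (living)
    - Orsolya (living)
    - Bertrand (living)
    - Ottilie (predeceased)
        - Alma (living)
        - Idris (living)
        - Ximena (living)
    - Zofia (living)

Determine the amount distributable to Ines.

The spouse counts as an additional share at the children's level, so there are 7 primary shares of €450,000. Keturah takes one such share (€450,000).
The children's combined portion (€2,700,000) is divided into 6 shares of €450,000: Orsolya, Bertrand, and Zofia each take €450,000; Joaquin's €450,000 share passes to Joaquin's issue; Verity's €450,000 share passes to Verity's issue; Ottilie's €450,000 share passes to Ottilie's issue.
Joaquin's share (€450,000) passes entirely to Dagny.
Verity's share (€450,000) is divided into 3 shares of €150,000: Nadia and Ines each take €150,000; Gemma's €150,000 share passes to Gemma's issue.
Gemma's share (€150,000) is divided into 2 shares of €75,000: Jakob and Rashid each take €75,000.
Ottilie's share (€450,000) is divided into 3 shares of €150,000: Alma, Idris, and Ximena each take €150,000.

Ines receives €150,000.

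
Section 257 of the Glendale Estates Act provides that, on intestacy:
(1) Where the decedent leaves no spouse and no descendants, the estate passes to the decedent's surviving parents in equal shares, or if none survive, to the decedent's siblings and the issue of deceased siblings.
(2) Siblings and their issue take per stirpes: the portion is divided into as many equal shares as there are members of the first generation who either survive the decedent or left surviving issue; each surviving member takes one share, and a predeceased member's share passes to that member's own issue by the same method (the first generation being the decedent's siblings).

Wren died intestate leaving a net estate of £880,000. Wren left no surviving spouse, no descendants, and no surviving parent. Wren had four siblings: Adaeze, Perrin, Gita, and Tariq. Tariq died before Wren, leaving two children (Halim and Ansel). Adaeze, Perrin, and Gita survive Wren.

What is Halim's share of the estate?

The entire £880,000 passes to the siblings and their issue.
That amount (£880,000) is divided into 4 shares of £220,000: Adaeze, Perrin, and Gita each take £220,000; Tariq's £220,000 share passes to Tariq's issue.
Tariq's share (£220,000) is divided into 2 shares of £110,000: Halim and Ansel each take £110,000.

Halim receives £110,000.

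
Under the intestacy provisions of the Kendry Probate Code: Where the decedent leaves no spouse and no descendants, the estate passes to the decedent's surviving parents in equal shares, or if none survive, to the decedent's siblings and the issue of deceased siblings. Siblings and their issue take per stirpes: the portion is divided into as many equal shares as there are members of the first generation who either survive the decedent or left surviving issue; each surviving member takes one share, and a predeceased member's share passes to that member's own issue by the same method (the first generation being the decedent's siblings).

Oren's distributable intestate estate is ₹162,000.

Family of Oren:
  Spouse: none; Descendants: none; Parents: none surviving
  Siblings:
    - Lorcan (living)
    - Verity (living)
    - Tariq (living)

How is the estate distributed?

The entire ₹162,000 passes to the siblings and their issue.
That amount (₹162,000) is divided into 3 shares of ₹54,000: Lorcan, Verity, and Tariq each take ₹54,000.

Lorcan: ₹54,000; Verity: ₹54,000; Tariq: ₹54,000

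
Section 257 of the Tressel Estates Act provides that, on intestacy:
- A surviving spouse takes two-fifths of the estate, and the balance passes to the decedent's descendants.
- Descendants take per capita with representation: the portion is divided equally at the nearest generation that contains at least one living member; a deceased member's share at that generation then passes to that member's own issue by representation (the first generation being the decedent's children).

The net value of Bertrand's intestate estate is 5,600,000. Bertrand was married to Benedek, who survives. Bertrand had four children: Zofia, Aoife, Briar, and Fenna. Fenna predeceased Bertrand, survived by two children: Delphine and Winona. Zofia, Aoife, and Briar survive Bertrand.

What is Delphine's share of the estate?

Benedek takes two-fifths of 5,600,000 = 2,240,000. The remaining 3,360,000 passes to the descendants.
The descendants' portion (3,360,000) is divided into 4 shares of 840,000: Zofia, Aoife, and Briar each take 840,000; Fenna's 840,000 share passes to Fenna's issue.
Fenna's share (840,000) is divided into 2 shares of 420,000: Delphine and Winona each take 420,000.

Delphine receives 420,000.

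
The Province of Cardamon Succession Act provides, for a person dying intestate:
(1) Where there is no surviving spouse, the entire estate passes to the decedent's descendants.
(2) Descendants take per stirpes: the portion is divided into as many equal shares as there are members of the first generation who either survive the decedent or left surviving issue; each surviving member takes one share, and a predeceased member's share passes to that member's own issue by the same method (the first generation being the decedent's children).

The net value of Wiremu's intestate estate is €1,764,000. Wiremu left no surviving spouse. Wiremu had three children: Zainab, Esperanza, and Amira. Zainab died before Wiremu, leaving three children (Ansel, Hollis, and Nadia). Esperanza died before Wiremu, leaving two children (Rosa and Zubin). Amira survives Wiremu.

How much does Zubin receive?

The entire €1,764,000 passes to the descendants.
That amount (€1,764,000) is divided into 3 shares of €588,000: Amira takes €588,000; Zainab's €588,000 share passes to Zainab's issue; Esperanza's €588,000 share passes to Esperanza's issue.
Zainab's share (€588,000) is divided into 3 shares of €196,000: Ansel, Hollis, and Nadia each take €196,000.
Esperanza's share (€588,000) is divided into 2 shares of €294,000: Rosa and Zubin each take €294,000.

Zubin receives €294,000.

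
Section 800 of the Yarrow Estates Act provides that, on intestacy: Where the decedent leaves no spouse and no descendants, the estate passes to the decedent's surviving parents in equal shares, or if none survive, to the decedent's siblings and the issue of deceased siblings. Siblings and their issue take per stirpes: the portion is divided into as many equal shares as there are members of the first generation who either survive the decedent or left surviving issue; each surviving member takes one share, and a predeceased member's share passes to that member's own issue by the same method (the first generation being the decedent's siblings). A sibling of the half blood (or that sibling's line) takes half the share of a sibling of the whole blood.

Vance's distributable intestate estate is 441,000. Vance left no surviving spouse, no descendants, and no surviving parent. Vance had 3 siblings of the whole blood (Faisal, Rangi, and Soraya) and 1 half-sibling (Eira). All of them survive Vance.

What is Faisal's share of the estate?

Faisal receives 126,000.

The entire 441,000 passes to the siblings and their issue.
Counting each half-blood sibling's line as half a unit, there are 7/2 units in 441,000, so one unit is 126,000. Whole-blood lines (Faisal, Rangi, and Soraya) take 126,000 each; half-blood lines (Eira) take 63,000 each.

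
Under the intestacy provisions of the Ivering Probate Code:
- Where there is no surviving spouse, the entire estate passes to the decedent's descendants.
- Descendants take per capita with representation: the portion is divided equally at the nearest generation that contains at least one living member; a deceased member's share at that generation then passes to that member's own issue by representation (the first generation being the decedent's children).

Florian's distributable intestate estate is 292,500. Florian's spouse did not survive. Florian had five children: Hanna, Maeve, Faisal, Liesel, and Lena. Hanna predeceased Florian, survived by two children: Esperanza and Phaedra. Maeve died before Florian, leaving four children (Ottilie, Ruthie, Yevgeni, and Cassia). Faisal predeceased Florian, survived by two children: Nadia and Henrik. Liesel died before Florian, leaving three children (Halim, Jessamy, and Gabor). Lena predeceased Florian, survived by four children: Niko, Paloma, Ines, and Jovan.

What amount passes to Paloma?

The entire 292,500 passes to the descendants.
No child survives, so the initial division is made at the grandchildren's generation.
That amount (292,500) is divided into 15 shares of 19,500: Esperanza, Phaedra, Ottilie, Ruthie, Yevgeni, Cassia, Nadia, Henrik, Halim, Jessamy, Gabor, Niko, Paloma, Ines, and Jovan each take 19,500.

Paloma receives 19,500.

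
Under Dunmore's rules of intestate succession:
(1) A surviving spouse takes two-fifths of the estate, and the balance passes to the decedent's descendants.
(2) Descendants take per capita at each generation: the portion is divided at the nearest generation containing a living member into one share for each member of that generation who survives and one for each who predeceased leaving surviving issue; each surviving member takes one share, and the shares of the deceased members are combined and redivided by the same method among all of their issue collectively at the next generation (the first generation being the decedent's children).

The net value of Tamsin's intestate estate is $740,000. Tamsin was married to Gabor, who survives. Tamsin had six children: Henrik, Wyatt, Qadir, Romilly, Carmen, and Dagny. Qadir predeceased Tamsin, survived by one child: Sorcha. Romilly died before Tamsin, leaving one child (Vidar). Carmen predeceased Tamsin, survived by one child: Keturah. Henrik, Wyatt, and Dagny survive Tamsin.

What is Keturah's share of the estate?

Gabor takes two-fifths of $740,000 = $296,000. The remaining $444,000 passes to the descendants.
The descendants' portion ($444,000) is divided at the children's generation into 6 shares of $74,000. Henrik, Wyatt, and Dagny each take $74,000. The 3 shares of the deceased (Qadir, Romilly, and Carmen) are combined into a pool of $222,000.
That pool ($222,000) is divided at the grandchildren's generation equally among Sorcha, Vidar, and Keturah: $74,000 each.

Keturah receives $74,000.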